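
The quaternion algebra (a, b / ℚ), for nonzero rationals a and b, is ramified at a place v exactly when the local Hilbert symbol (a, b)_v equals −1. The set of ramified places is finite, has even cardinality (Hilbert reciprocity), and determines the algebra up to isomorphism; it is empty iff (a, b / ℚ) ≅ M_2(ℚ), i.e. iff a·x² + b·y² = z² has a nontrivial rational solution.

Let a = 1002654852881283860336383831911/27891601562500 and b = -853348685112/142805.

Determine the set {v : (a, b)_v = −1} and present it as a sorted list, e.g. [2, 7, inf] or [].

[3, 23]

Mod squares: a ≡ 111, b ≡ -246790. Check v ∈ {∞, 2, 3, 5, 7, 11, 13, 23, 29, 37}.
v=5: a=5^-12·(≡4), b=5^-1·(≡3) mod 5; (4|5)=+1, (3|5)=-1; (−1)^{-12·-1·2}·(+1)^-1·(-1)^-12 = +1.
v=23: a=23^2·(≡11), b=23^1·(≡7) mod 23; (11|23)=-1, (7|23)=-1; (−1)^{2·1·11}·(-1)^1·(-1)^2 = -1.
v=13: a=13^-4·(≡2), b=13^-4·(≡5) mod 13; (2|13)=-1, (5|13)=-1; (−1)^{-4·-4·6}·(-1)^-4·(-1)^-4 = +1.
v=37: a=37^3·(≡12), b=37^1·(≡36) mod 37; (12|37)=+1, (36|37)=+1; (−1)^{3·1·18}·(+1)^1·(+1)^3 = +1.
v=7: a=7^4·(≡6), b=7^2·(≡4) mod 7; (6|7)=-1, (4|7)=+1; (−1)^{4·2·3}·(-1)^2·(+1)^4 = +1.
v=29: a=29^2·(≡28), b=29^1·(≡5) mod 29; (28|29)=+1, (5|29)=+1; (−1)^{2·1·14}·(+1)^1·(+1)^2 = +1.
v=3: a=3^21·(≡1), b=3^6·(≡2) mod 3; (1|3)=+1, (2|3)=-1; (−1)^{21·6·1}·(+1)^6·(-1)^21 = -1.
v=∞: 111 > 0 and -246790 < 0  ⇒  (a,b)_∞ = +1.
v=11: a=11^6·(≡4), b=11^2·(≡2) mod 11; (4|11)=+1, (2|11)=-1; (−1)^{6·2·5}·(+1)^2·(-1)^6 = +1.
v=2: v_2(a)=-2, v_2(b)=3; units ≡ 7, 5 (mod 8); ε·ε+αω+βω = 1·0+-2·1+3·0 ≡ 0  ⇒  (a,b)_2 = +1.
|Ram(111, -246790)| = 2, even; anisotropic at {3, 23}.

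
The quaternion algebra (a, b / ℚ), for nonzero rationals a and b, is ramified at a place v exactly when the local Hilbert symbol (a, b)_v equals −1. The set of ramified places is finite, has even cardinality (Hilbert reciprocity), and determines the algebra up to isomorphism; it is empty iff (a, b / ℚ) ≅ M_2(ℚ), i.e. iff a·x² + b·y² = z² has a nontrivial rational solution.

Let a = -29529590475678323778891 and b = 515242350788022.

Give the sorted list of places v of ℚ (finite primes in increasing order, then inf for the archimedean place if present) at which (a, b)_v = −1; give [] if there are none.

[2, 3, 13, 17]

Mod squares: a ≡ -13299, b ≡ 102. Check v ∈ {∞, 2, 3, 11, 13, 17, 31}.
v=31: a=31^3·(≡14), b=31^2·(≡18) mod 31; (14|31)=+1, (18|31)=+1; (−1)^{3·2·15}·(+1)^2·(+1)^3 = +1.
v=17: a=17^2·(≡3), b=17^1·(≡14) mod 17; (3|17)=-1, (14|17)=-1; (−1)^{2·1·8}·(-1)^1·(-1)^2 = -1.
v=11: a=11^3·(≡1), b=11^2·(≡4) mod 11; (1|11)=+1, (4|11)=+1; (−1)^{3·2·5}·(+1)^2·(+1)^3 = +1.
v=2: v_2(a)=0, v_2(b)=1; units ≡ 5, 3 (mod 8); ε·ε+αω+βω = 0·1+0·1+1·1 ≡ 1  ⇒  (a,b)_2 = -1.
v=3: a=3^5·(≡1), b=3^3·(≡1) mod 3; (1|3)=+1, (1|3)=+1; (−1)^{5·3·1}·(+1)^3·(+1)^5 = -1.
v=∞: -13299 < 0 and 102 > 0  ⇒  (a,b)_∞ = +1.
v=13: a=13^9·(≡12), b=13^6·(≡7) mod 13; (12|13)=+1, (7|13)=-1; (−1)^{9·6·6}·(+1)^6·(-1)^9 = -1.
(-13299, 102 / ℚ) ramifies at {2, 3, 13, 17}: a division algebra.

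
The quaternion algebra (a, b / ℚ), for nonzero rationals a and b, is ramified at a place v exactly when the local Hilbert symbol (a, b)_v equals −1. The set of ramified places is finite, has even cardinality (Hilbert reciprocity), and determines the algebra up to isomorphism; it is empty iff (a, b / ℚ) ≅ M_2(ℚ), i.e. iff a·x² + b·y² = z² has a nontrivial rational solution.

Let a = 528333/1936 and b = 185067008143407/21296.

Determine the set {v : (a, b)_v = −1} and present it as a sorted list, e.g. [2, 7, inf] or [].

[13, 17]

(a, b) ≡ (528333, 7293) mod (ℚ^×)²; places V = {2, 3, 11, 13, 17, 19, 23, 31, ∞}.
(a,b)_∞: sgn(528333)=+, sgn(7293)=+, so +1.
(a,b)_19: α=1, u≡14; β=2, v≡16 (mod 19); (14|19)=-1, (16|19)=+1; sign (−1)^0·-1^2·+1^1 = +1.
(a,b)_11: α=-2, u≡5; β=-3, v≡1 (mod 11); (5|11)=+1, (1|11)=+1; sign (−1)^0·+1^-3·+1^-2 = +1.
(a,b)_2: α=-4, β=-4; u≡5, v≡5 (mod 8); ε(u)ε(v)=0·0, αω(v)=-4·1, βω(u)=-4·1; sum ≡ 0  ⇒  +1.
(a,b)_31: α=1, u≡15; β=2, v≡1 (mod 31); (15|31)=-1, (1|31)=+1; sign (−1)^0·-1^2·+1^1 = +1.
(a,b)_3: α=1, u≡2; β=3, v≡1 (mod 3); (2|3)=-1, (1|3)=+1; sign (−1)^1·-1^3·+1^1 = +1.
(a,b)_23: α=1, u≡10; β=2, v≡3 (mod 23); (10|23)=-1, (3|23)=+1; sign (−1)^0·-1^2·+1^1 = +1.
(a,b)_13: α=1, u≡10; β=3, v≡2 (mod 13); (10|13)=+1, (2|13)=-1; sign (−1)^0·+1^3·-1^1 = -1.
(a,b)_17: α=0, u≡5; β=1, v≡2 (mod 17); (5|17)=-1, (2|17)=+1; sign (−1)^0·-1^1·+1^0 = -1.
|Ram(528333, 7293)| = 2, even; anisotropic at {13, 17}.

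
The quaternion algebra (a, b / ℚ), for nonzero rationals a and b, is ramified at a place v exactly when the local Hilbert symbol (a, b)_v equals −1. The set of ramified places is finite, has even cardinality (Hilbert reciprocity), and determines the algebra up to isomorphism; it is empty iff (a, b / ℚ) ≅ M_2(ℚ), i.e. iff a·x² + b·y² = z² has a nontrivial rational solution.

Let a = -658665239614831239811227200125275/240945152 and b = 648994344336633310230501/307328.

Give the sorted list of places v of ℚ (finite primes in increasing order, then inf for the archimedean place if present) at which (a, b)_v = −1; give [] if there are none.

(a, b) ≡ (-111564102, 1482) mod (ℚ^×)²; places V = {2, 3, 5, 7, 11, 13, 19, 29, 31, 37, 43, ∞}.
(a,b)_13: α=1, u≡11; β=1, v≡9 (mod 13); (11|13)=-1, (9|13)=+1; sign (−1)^0·-1^1·+1^1 = -1.
(a,b)_∞: sgn(-111564102)=−, sgn(1482)=+, so +1.
(a,b)_3: α=1, u≡2; β=5, v≡2 (mod 3); (2|3)=-1, (2|3)=-1; sign (−1)^1·-1^5·-1^1 = -1.
(a,b)_43: α=3, u≡22; β=2, v≡37 (mod 43); (22|43)=-1, (37|43)=-1; sign (−1)^0·-1^2·-1^3 = -1.
(a,b)_2: α=-11, β=-7; u≡5, v≡5 (mod 8); ε(u)ε(v)=0·0, αω(v)=-11·1, βω(u)=-7·1; sum ≡ 0  ⇒  +1.
(a,b)_31: α=3, u≡20; β=2, v≡16 (mod 31); (20|31)=+1, (16|31)=+1; sign (−1)^0·+1^2·+1^3 = +1.
(a,b)_19: α=4, u≡8; β=3, v≡8 (mod 19); (8|19)=-1, (8|19)=-1; sign (−1)^0·-1^3·-1^4 = -1.
(a,b)_5: α=2, u≡2; β=0, v≡2 (mod 5); (2|5)=-1, (2|5)=-1; sign (−1)^0·-1^0·-1^2 = +1.
(a,b)_37: α=3, u≡24; β=2, v≡29 (mod 37); (24|37)=-1, (29|37)=-1; sign (−1)^0·-1^2·-1^3 = -1.
(a,b)_7: α=-6, u≡1; β=-4, v≡3 (mod 7); (1|7)=+1, (3|7)=-1; sign (−1)^0·+1^-4·-1^-6 = +1.
(a,b)_11: α=6, u≡2; β=4, v≡10 (mod 11); (2|11)=-1, (10|11)=-1; sign (−1)^0·-1^4·-1^6 = +1.
(a,b)_29: α=3, u≡18; β=2, v≡19 (mod 29); (18|29)=-1, (19|29)=-1; sign (−1)^0·-1^2·-1^3 = -1.
(-111564102, 1482 / ℚ) ramifies at {3, 13, 19, 29, 37, 43}: a division algebra.

[3, 13, 19, 29, 37, 43]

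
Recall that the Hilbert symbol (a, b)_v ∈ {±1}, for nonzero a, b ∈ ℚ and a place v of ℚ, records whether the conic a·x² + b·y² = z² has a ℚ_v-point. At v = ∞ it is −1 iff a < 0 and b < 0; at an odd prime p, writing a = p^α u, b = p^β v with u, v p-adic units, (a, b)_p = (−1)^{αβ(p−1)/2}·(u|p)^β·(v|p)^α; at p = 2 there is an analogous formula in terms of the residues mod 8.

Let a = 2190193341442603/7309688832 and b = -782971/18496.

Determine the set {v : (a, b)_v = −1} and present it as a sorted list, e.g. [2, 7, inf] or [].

(a, b) ≡ (141491, -19) mod (ℚ^×)²; places V = {2, 3, 7, 17, 19, 29, 41, ∞}.
(a,b)_2: α=-16, β=-6; u≡3, v≡5 (mod 8); ε(u)ε(v)=1·0, αω(v)=-16·1, βω(u)=-6·1; sum ≡ 0  ⇒  +1.
(a,b)_7: α=5, u≡1; β=2, v≡1 (mod 7); (1|7)=+1, (1|7)=+1; sign (−1)^0·+1^2·+1^5 = +1.
(a,b)_17: α=-1, u≡14; β=-2, v≡9 (mod 17); (14|17)=-1, (9|17)=+1; sign (−1)^0·-1^-2·+1^-1 = +1.
(a,b)_∞: sgn(141491)=+, sgn(-19)=−, so +1.
(a,b)_29: α=3, u≡22; β=2, v≡15 (mod 29); (22|29)=+1, (15|29)=-1; sign (−1)^0·+1^2·-1^3 = -1.
(a,b)_19: α=4, u≡1; β=1, v≡15 (mod 19); (1|19)=+1, (15|19)=-1; sign (−1)^0·+1^1·-1^4 = +1.
(a,b)_41: α=1, u≡11; β=0, v≡34 (mod 41); (11|41)=-1, (34|41)=-1; sign (−1)^0·-1^0·-1^1 = -1.
(a,b)_3: α=-8, u≡2; β=0, v≡2 (mod 3); (2|3)=-1, (2|3)=-1; sign (−1)^0·-1^0·-1^-8 = +1.
Ram(141491, -19) = {29, 41}; no ℚ_29-point on the conic.

[29, 41]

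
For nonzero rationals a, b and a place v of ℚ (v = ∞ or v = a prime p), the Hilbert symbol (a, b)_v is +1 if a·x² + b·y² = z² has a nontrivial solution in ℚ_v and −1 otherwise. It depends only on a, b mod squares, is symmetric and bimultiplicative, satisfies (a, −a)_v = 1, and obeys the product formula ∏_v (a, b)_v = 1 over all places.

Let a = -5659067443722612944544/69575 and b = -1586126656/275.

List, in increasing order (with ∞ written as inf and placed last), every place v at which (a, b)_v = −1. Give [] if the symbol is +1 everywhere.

[11, inf]

Mod squares: a ≡ -929798, b ≡ -283679. Check v ∈ {∞, 2, 3, 5, 11, 13, 17, 23, 29, 31, 37, 41}.
v=17: a=17^3·(≡5), b=17^1·(≡14) mod 17; (5|17)=-1, (14|17)=-1; (−1)^{3·1·8}·(-1)^1·(-1)^3 = +1.
v=23: a=23^-1·(≡2), b=23^0·(≡12) mod 23; (2|23)=+1, (12|23)=+1; (−1)^{-1·0·11}·(+1)^0·(+1)^-1 = +1.
v=∞: -929798 < 0 and -283679 < 0  ⇒  (a,b)_∞ = -1.
v=29: a=29^1·(≡11), b=29^0·(≡7) mod 29; (11|29)=-1, (7|29)=+1; (−1)^{1·0·14}·(-1)^0·(+1)^1 = +1.
v=11: a=11^-2·(≡10), b=11^-1·(≡6) mod 11; (10|11)=-1, (6|11)=-1; (−1)^{-2·-1·5}·(-1)^-1·(-1)^-2 = -1.
v=13: a=13^2·(≡12), b=13^0·(≡8) mod 13; (12|13)=+1, (8|13)=-1; (−1)^{2·0·6}·(+1)^0·(-1)^2 = +1.
v=41: a=41^3·(≡4), b=41^1·(≡32) mod 41; (4|41)=+1, (32|41)=+1; (−1)^{3·1·20}·(+1)^1·(+1)^3 = +1.
v=2: v_2(a)=5, v_2(b)=6; units ≡ 5, 1 (mod 8); ε·ε+αω+βω = 0·0+5·0+6·1 ≡ 0  ⇒  (a,b)_2 = +1.
v=5: a=5^-2·(≡2), b=5^-2·(≡4) mod 5; (2|5)=-1, (4|5)=+1; (−1)^{-2·-2·2}·(-1)^-2·(+1)^-2 = +1.
v=3: a=3^4·(≡1), b=3^0·(≡1) mod 3; (1|3)=+1, (1|3)=+1; (−1)^{4·0·1}·(+1)^0·(+1)^4 = +1.
v=37: a=37^2·(≡21), b=37^1·(≡13) mod 37; (21|37)=+1, (13|37)=-1; (−1)^{2·1·18}·(+1)^1·(-1)^2 = +1.
v=31: a=31^2·(≡5), b=31^2·(≡14) mod 31; (5|31)=+1, (14|31)=+1; (−1)^{2·2·15}·(+1)^2·(+1)^2 = +1.
Ram(-929798, -283679) = {11, ∞}; no ℚ_11-point on the conic.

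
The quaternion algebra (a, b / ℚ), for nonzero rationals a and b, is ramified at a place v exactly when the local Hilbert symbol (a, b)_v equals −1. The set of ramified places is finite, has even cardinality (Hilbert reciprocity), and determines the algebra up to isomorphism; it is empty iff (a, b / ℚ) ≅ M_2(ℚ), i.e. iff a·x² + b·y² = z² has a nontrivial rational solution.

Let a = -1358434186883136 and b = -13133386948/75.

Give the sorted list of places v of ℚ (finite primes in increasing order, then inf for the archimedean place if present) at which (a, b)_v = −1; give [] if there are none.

(a, b) ≡ (-209, -672771) mod (ℚ^×)²; places V = {2, 3, 5, 11, 19, 29, 37, ∞}.
(a,b)_11: α=3, u≡1; β=5, v≡8 (mod 11); (1|11)=+1, (8|11)=-1; sign (−1)^1·+1^5·-1^3 = +1.
(a,b)_19: α=1, u≡2; β=1, v≡5 (mod 19); (2|19)=-1, (5|19)=+1; sign (−1)^1·-1^1·+1^1 = +1.
(a,b)_37: α=2, u≡5; β=1, v≡25 (mod 37); (5|37)=-1, (25|37)=+1; sign (−1)^0·-1^1·+1^2 = -1.
(a,b)_5: α=0, u≡4; β=-2, v≡4 (mod 5); (4|5)=+1, (4|5)=+1; sign (−1)^0·+1^-2·+1^0 = +1.
(a,b)_∞: sgn(-209)=−, sgn(-672771)=−, so -1.
(a,b)_2: α=6, β=2; u≡7, v≡5 (mod 8); ε(u)ε(v)=1·0, αω(v)=6·1, βω(u)=2·0; sum ≡ 0  ⇒  +1.
(a,b)_29: α=2, u≡1; β=1, v≡23 (mod 29); (1|29)=+1, (23|29)=+1; sign (−1)^0·+1^1·+1^2 = +1.
(a,b)_3: α=6, u≡1; β=-1, v≡2 (mod 3); (1|3)=+1, (2|3)=-1; sign (−1)^0·+1^-1·-1^6 = +1.
(-209, -672771 / ℚ) ramifies at {37, ∞}: a division algebra.

[37, inf]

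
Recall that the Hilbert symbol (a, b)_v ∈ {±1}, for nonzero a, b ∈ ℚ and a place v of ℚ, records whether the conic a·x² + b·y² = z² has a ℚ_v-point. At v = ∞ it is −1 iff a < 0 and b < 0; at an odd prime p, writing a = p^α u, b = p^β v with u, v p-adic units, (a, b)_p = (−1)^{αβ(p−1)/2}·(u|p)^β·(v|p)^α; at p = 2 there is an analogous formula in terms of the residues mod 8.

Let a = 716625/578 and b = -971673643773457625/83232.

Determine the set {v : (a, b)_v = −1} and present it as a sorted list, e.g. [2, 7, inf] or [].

Mod squares: a ≡ 130, b ≡ -1647490. Check v ∈ {∞, 2, 3, 5, 7, 11, 13, 17, 19, 23, 29, 31}.
v=17: a=17^-2·(≡12), b=17^-2·(≡3) mod 17; (12|17)=-1, (3|17)=-1; (−1)^{-2·-2·8}·(-1)^-2·(-1)^-2 = +1.
v=29: a=29^0·(≡26), b=29^1·(≡9) mod 29; (26|29)=-1, (9|29)=+1; (−1)^{0·1·14}·(-1)^1·(+1)^0 = -1.
v=19: a=19^0·(≡5), b=19^1·(≡17) mod 19; (5|19)=+1, (17|19)=+1; (−1)^{0·1·9}·(+1)^1·(+1)^0 = +1.
v=∞: 130 > 0 and -1647490 < 0  ⇒  (a,b)_∞ = +1.
v=23: a=23^0·(≡20), b=23^1·(≡17) mod 23; (20|23)=-1, (17|23)=-1; (−1)^{0·1·11}·(-1)^1·(-1)^0 = -1.
v=7: a=7^2·(≡4), b=7^4·(≡1) mod 7; (4|7)=+1, (1|7)=+1; (−1)^{2·4·3}·(+1)^4·(+1)^2 = +1.
v=5: a=5^3·(≡1), b=5^3·(≡2) mod 5; (1|5)=+1, (2|5)=-1; (−1)^{3·3·2}·(+1)^3·(-1)^3 = -1.
v=31: a=31^0·(≡3), b=31^2·(≡5) mod 31; (3|31)=-1, (5|31)=+1; (−1)^{0·2·15}·(-1)^2·(+1)^0 = +1.
v=3: a=3^2·(≡1), b=3^-2·(≡2) mod 3; (1|3)=+1, (2|3)=-1; (−1)^{2·-2·1}·(+1)^-2·(-1)^2 = +1.
v=11: a=11^0·(≡5), b=11^2·(≡2) mod 11; (5|11)=+1, (2|11)=-1; (−1)^{0·2·5}·(+1)^2·(-1)^0 = +1.
v=13: a=13^1·(≡3), b=13^3·(≡8) mod 13; (3|13)=+1, (8|13)=-1; (−1)^{1·3·6}·(+1)^3·(-1)^1 = -1.
v=2: v_2(a)=-1, v_2(b)=-5; units ≡ 1, 7 (mod 8); ε·ε+αω+βω = 0·1+-1·0+-5·0 ≡ 0  ⇒  (a,b)_2 = +1.
(130, -1647490 / ℚ) ramifies at {5, 13, 23, 29}: a division algebra.

[5, 13, 23, 29]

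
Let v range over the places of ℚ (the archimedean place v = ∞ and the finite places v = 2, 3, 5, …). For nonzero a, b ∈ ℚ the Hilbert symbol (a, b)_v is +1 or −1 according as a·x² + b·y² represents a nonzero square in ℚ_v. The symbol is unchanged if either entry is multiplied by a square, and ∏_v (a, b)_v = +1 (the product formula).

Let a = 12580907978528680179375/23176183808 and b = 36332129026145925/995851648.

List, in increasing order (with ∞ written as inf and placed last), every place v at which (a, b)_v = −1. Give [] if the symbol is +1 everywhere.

(a, b) ≡ (13566, 7854) mod (ℚ^×)²; places V = {2, 3, 5, 7, 11, 17, 19, 23, 29, ∞}.
(a,b)_29: α=-4, u≡20; β=-4, v≡24 (mod 29); (20|29)=+1, (24|29)=+1; sign (−1)^0·+1^-4·+1^-4 = +1.
(a,b)_3: α=17, u≡1; β=11, v≡2 (mod 3); (1|3)=+1, (2|3)=-1; sign (−1)^1·+1^11·-1^17 = +1.
(a,b)_11: α=0, u≡1; β=-1, v≡6 (mod 11); (1|11)=+1, (6|11)=-1; sign (−1)^0·+1^-1·-1^0 = +1.
(a,b)_19: α=5, u≡7; β=4, v≡1 (mod 19); (7|19)=+1, (1|19)=+1; sign (−1)^0·+1^4·+1^5 = +1.
(a,b)_23: α=2, u≡22; β=2, v≡19 (mod 23); (22|23)=-1, (19|23)=-1; sign (−1)^0·-1^2·-1^2 = +1.
(a,b)_7: α=1, u≡3; β=1, v≡4 (mod 7); (3|7)=-1, (4|7)=+1; sign (−1)^1·-1^1·+1^1 = +1.
(a,b)_∞: sgn(13566)=+, sgn(7854)=+, so +1.
(a,b)_5: α=4, u≡4; β=2, v≡4 (mod 5); (4|5)=+1, (4|5)=+1; sign (−1)^0·+1^2·+1^4 = +1.
(a,b)_17: α=1, u≡2; β=1, v≡14 (mod 17); (2|17)=+1, (14|17)=-1; sign (−1)^0·+1^1·-1^1 = -1.
(a,b)_2: α=-15, β=-7; u≡7, v≡7 (mod 8); ε(u)ε(v)=1·1, αω(v)=-15·0, βω(u)=-7·0; sum ≡ 1  ⇒  -1.
|Ram(13566, 7854)| = 2, even; anisotropic at {2, 17}.

[2, 17]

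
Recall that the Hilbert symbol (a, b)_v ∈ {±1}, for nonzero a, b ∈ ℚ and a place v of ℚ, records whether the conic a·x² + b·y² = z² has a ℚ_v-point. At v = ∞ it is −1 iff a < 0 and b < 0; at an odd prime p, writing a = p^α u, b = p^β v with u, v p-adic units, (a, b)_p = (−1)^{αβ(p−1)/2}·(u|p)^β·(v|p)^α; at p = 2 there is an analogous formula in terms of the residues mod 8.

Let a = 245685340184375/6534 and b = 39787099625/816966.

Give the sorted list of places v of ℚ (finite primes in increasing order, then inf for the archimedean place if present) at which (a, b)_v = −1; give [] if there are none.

Mod squares: a ≡ 2730, b ≡ 3990. Check v ∈ {∞, 2, 3, 5, 7, 11, 13, 17, 19, 41}.
v=11: a=11^-2·(≡8), b=11^0·(≡6) mod 11; (8|11)=-1, (6|11)=-1; (−1)^{-2·0·5}·(-1)^0·(-1)^-2 = +1.
v=13: a=13^3·(≡6), b=13^2·(≡10) mod 13; (6|13)=-1, (10|13)=+1; (−1)^{3·2·6}·(-1)^2·(+1)^3 = +1.
v=19: a=19^2·(≡12), b=19^1·(≡16) mod 19; (12|19)=-1, (16|19)=+1; (−1)^{2·1·9}·(-1)^1·(+1)^2 = -1.
v=7: a=7^3·(≡6), b=7^3·(≡6) mod 7; (6|7)=-1, (6|7)=-1; (−1)^{3·3·3}·(-1)^3·(-1)^3 = -1.
v=17: a=17^2·(≡10), b=17^2·(≡12) mod 17; (10|17)=-1, (12|17)=-1; (−1)^{2·2·8}·(-1)^2·(-1)^2 = +1.
v=41: a=41^0·(≡29), b=41^-2·(≡34) mod 41; (29|41)=-1, (34|41)=-1; (−1)^{0·-2·20}·(-1)^-2·(-1)^0 = +1.
v=5: a=5^5·(≡1), b=5^3·(≡2) mod 5; (1|5)=+1, (2|5)=-1; (−1)^{5·3·2}·(+1)^3·(-1)^5 = -1.
v=∞: 2730 > 0 and 3990 > 0  ⇒  (a,b)_∞ = +1.
v=2: v_2(a)=-1, v_2(b)=-1; units ≡ 5, 3 (mod 8); ε·ε+αω+βω = 0·1+-1·1+-1·1 ≡ 0  ⇒  (a,b)_2 = +1.
v=3: a=3^-3·(≡1), b=3^-5·(≡1) mod 3; (1|3)=+1, (1|3)=+1; (−1)^{-3·-5·1}·(+1)^-5·(+1)^-3 = -1.
(2730, 3990 / ℚ) ramifies at {3, 5, 7, 19}: a division algebra.

[3, 5, 7, 19]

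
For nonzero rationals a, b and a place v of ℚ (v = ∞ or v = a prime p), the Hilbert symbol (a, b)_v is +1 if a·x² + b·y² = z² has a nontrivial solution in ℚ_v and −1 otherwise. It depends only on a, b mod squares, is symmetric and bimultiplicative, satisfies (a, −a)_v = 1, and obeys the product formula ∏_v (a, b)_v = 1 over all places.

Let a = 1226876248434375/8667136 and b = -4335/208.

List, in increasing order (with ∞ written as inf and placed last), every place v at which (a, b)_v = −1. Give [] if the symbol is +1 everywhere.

Mod squares: a ≡ 53295, b ≡ -195. Check v ∈ {∞, 2, 3, 5, 7, 11, 13, 17, 19, 23}.
v=17: a=17^5·(≡5), b=17^2·(≡9) mod 17; (5|17)=-1, (9|17)=+1; (−1)^{5·2·8}·(-1)^2·(+1)^5 = +1.
v=7: a=7^2·(≡4), b=7^0·(≡1) mod 7; (4|7)=+1, (1|7)=+1; (−1)^{2·0·3}·(+1)^0·(+1)^2 = +1.
v=3: a=3^3·(≡2), b=3^1·(≡1) mod 3; (2|3)=-1, (1|3)=+1; (−1)^{3·1·1}·(-1)^1·(+1)^3 = +1.
v=2: v_2(a)=-14, v_2(b)=-4; units ≡ 7, 5 (mod 8); ε·ε+αω+βω = 1·0+-14·1+-4·0 ≡ 0  ⇒  (a,b)_2 = +1.
v=23: a=23^-2·(≡18), b=23^0·(≡12) mod 23; (18|23)=+1, (12|23)=+1; (−1)^{-2·0·11}·(+1)^0·(+1)^-2 = +1.
v=5: a=5^5·(≡4), b=5^1·(≡1) mod 5; (4|5)=+1, (1|5)=+1; (−1)^{5·1·2}·(+1)^1·(+1)^5 = +1.
v=∞: 53295 > 0 and -195 < 0  ⇒  (a,b)_∞ = +1.
v=19: a=19^1·(≡3), b=19^0·(≡3) mod 19; (3|19)=-1, (3|19)=-1; (−1)^{1·0·9}·(-1)^0·(-1)^1 = -1.
v=11: a=11^1·(≡4), b=11^0·(≡1) mod 11; (4|11)=+1, (1|11)=+1; (−1)^{1·0·5}·(+1)^0·(+1)^1 = +1.
v=13: a=13^0·(≡11), b=13^-1·(≡11) mod 13; (11|13)=-1, (11|13)=-1; (−1)^{0·-1·6}·(-1)^-1·(-1)^0 = -1.
Ram(53295, -195) = {13, 19}; no ℚ_13-point on the conic.

[13, 19]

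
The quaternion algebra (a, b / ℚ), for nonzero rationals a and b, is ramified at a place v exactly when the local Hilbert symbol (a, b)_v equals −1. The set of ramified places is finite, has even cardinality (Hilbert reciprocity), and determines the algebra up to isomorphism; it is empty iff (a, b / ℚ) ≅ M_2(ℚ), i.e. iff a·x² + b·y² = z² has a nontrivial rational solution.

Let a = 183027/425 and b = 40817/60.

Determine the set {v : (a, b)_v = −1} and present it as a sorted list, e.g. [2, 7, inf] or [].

[2, 17]

(a, b) ≡ (51, 255) mod (ℚ^×)²; places V = {2, 3, 5, 7, 13, 17, 19, ∞}.
(a,b)_17: α=-1, u≡7; β=1, v≡8 (mod 17); (7|17)=-1, (8|17)=+1; sign (−1)^0·-1^1·+1^-1 = -1.
(a,b)_∞: sgn(51)=+, sgn(255)=+, so +1.
(a,b)_13: α=2, u≡12; β=0, v≡11 (mod 13); (12|13)=+1, (11|13)=-1; sign (−1)^0·+1^0·-1^2 = +1.
(a,b)_2: α=0, β=-2; u≡3, v≡7 (mod 8); ε(u)ε(v)=1·1, αω(v)=0·0, βω(u)=-2·1; sum ≡ 1  ⇒  -1.
(a,b)_3: α=1, u≡2; β=-1, v≡1 (mod 3); (2|3)=-1, (1|3)=+1; sign (−1)^1·-1^-1·+1^1 = +1.
(a,b)_19: α=2, u≡10; β=0, v≡8 (mod 19); (10|19)=-1, (8|19)=-1; sign (−1)^0·-1^0·-1^2 = +1.
(a,b)_5: α=-2, u≡1; β=-1, v≡1 (mod 5); (1|5)=+1, (1|5)=+1; sign (−1)^0·+1^-1·+1^-2 = +1.
(a,b)_7: α=0, u≡1; β=4, v≡6 (mod 7); (1|7)=+1, (6|7)=-1; sign (−1)^0·+1^4·-1^0 = +1.
(51, 255 / ℚ) ramifies at {2, 17}: a division algebra.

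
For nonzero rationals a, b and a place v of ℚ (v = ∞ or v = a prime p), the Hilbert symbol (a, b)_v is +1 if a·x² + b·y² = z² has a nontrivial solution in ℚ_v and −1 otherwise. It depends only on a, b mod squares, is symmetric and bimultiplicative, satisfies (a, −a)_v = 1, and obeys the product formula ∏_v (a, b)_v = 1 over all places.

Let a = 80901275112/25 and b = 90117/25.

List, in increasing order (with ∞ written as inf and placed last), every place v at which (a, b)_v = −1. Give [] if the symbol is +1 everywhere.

[2, 7, 19, 31]

(a, b) ≡ (7775978, 10013) mod (ℚ^×)²; places V = {2, 3, 5, 7, 17, 19, 23, 31, 41, ∞}.
(a,b)_17: α=2, u≡2; β=1, v≡6 (mod 17); (2|17)=+1, (6|17)=-1; sign (−1)^0·+1^1·-1^2 = +1.
(a,b)_31: α=1, u≡3; β=1, v≡27 (mod 31); (3|31)=-1, (27|31)=-1; sign (−1)^1·-1^1·-1^1 = -1.
(a,b)_19: α=1, u≡10; β=1, v≡2 (mod 19); (10|19)=-1, (2|19)=-1; sign (−1)^1·-1^1·-1^1 = -1.
(a,b)_41: α=1, u≡36; β=0, v≡18 (mod 41); (36|41)=+1, (18|41)=+1; sign (−1)^0·+1^0·+1^1 = +1.
(a,b)_3: α=2, u≡2; β=2, v≡2 (mod 3); (2|3)=-1, (2|3)=-1; sign (−1)^0·-1^2·-1^2 = +1.
(a,b)_∞: sgn(7775978)=+, sgn(10013)=+, so +1.
(a,b)_2: α=3, β=0; u≡5, v≡5 (mod 8); ε(u)ε(v)=0·0, αω(v)=3·1, βω(u)=0·1; sum ≡ 1  ⇒  -1.
(a,b)_7: α=1, u≡5; β=0, v≡5 (mod 7); (5|7)=-1, (5|7)=-1; sign (−1)^0·-1^0·-1^1 = -1.
(a,b)_23: α=1, u≡13; β=0, v≡13 (mod 23); (13|23)=+1, (13|23)=+1; sign (−1)^0·+1^0·+1^1 = +1.
(a,b)_5: α=-2, u≡2; β=-2, v≡2 (mod 5); (2|5)=-1, (2|5)=-1; sign (−1)^0·-1^-2·-1^-2 = +1.
|Ram(7775978, 10013)| = 4, even; anisotropic at {2, 7, 19, 31}.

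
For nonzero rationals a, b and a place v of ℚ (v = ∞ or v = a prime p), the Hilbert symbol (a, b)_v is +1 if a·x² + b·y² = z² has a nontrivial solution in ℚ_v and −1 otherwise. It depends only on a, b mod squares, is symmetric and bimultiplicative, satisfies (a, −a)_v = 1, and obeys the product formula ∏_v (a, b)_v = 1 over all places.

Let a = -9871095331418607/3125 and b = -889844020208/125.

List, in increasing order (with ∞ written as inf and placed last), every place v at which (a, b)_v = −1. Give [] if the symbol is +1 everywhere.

[11, inf]

Mod squares: a ≡ -83435, b ≡ -715. Check v ∈ {∞, 2, 3, 5, 11, 13, 37, 41}.
v=5: a=5^-5·(≡3), b=5^-3·(≡2) mod 5; (3|5)=-1, (2|5)=-1; (−1)^{-5·-3·2}·(-1)^-3·(-1)^-5 = +1.
v=2: v_2(a)=0, v_2(b)=4; units ≡ 5, 5 (mod 8); ε·ε+αω+βω = 0·0+0·1+4·1 ≡ 0  ⇒  (a,b)_2 = +1.
v=13: a=13^4·(≡1), b=13^3·(≡12) mod 13; (1|13)=+1, (12|13)=+1; (−1)^{4·3·6}·(+1)^3·(+1)^4 = +1.
v=11: a=11^1·(≡1), b=11^1·(≡1) mod 11; (1|11)=+1, (1|11)=+1; (−1)^{1·1·5}·(+1)^1·(+1)^1 = -1.
v=37: a=37^3·(≡19), b=37^2·(≡33) mod 37; (19|37)=-1, (33|37)=+1; (−1)^{3·2·18}·(-1)^2·(+1)^3 = +1.
v=41: a=41^3·(≡11), b=41^2·(≡33) mod 41; (11|41)=-1, (33|41)=+1; (−1)^{3·2·20}·(-1)^2·(+1)^3 = +1.
v=∞: -83435 < 0 and -715 < 0  ⇒  (a,b)_∞ = -1.
v=3: a=3^2·(≡1), b=3^0·(≡2) mod 3; (1|3)=+1, (2|3)=-1; (−1)^{2·0·1}·(+1)^0·(-1)^2 = +1.
(-83435, -715 / ℚ) ramifies at {11, ∞}: a division algebra.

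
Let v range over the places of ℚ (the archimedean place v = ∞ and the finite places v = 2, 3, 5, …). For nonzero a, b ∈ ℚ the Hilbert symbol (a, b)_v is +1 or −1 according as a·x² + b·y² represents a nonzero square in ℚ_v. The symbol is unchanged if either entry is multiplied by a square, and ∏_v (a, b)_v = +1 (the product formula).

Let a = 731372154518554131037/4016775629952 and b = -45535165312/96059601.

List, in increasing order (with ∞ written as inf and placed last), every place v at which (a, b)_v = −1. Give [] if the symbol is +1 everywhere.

(a, b) ≡ (266, -238) mod (ℚ^×)²; places V = {2, 3, 7, 11, 13, 17, 19, ∞}.
(a,b)_∞: sgn(266)=+, sgn(-238)=−, so +1.
(a,b)_2: α=-7, β=7; u≡5, v≡1 (mod 8); ε(u)ε(v)=0·0, αω(v)=-7·0, βω(u)=7·1; sum ≡ 1  ⇒  -1.
(a,b)_19: α=7, u≡2; β=2, v≡17 (mod 19); (2|19)=-1, (17|19)=+1; sign (−1)^0·-1^2·+1^7 = +1.
(a,b)_13: α=4, u≡6; β=2, v≡10 (mod 13); (6|13)=-1, (10|13)=+1; sign (−1)^0·-1^2·+1^4 = +1.
(a,b)_11: α=0, u≡6; β=-4, v≡9 (mod 11); (6|11)=-1, (9|11)=+1; sign (−1)^0·-1^-4·+1^0 = +1.
(a,b)_3: α=-22, u≡2; β=-8, v≡2 (mod 3); (2|3)=-1, (2|3)=-1; sign (−1)^0·-1^-8·-1^-22 = +1.
(a,b)_17: α=4, u≡7; β=1, v≡7 (mod 17); (7|17)=-1, (7|17)=-1; sign (−1)^0·-1^1·-1^4 = -1.
(a,b)_7: α=3, u≡6; β=3, v≡4 (mod 7); (6|7)=-1, (4|7)=+1; sign (−1)^1·-1^3·+1^3 = +1.
Ram(266, -238) = {2, 17}; no ℚ_2-point on the conic.

[2, 17]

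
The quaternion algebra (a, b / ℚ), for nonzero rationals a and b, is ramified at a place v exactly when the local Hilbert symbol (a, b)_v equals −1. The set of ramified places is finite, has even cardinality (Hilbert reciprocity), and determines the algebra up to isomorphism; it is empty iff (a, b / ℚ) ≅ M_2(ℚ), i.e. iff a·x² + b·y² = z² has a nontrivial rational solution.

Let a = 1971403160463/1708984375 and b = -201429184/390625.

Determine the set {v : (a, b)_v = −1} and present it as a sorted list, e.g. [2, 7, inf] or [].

Mod squares: a ≡ 2849, b ≡ -19. Check v ∈ {∞, 2, 3, 5, 7, 11, 19, 37}.
v=5: a=5^-12·(≡4), b=5^-8·(≡1) mod 5; (4|5)=+1, (1|5)=+1; (−1)^{-12·-8·2}·(+1)^-8·(+1)^-12 = +1.
v=7: a=7^-1·(≡2), b=7^0·(≡4) mod 7; (2|7)=+1, (4|7)=+1; (−1)^{-1·0·3}·(+1)^0·(+1)^-1 = +1.
v=11: a=11^3·(≡6), b=11^2·(≡9) mod 11; (6|11)=-1, (9|11)=+1; (−1)^{3·2·5}·(-1)^2·(+1)^3 = +1.
v=19: a=19^2·(≡14), b=19^1·(≡2) mod 19; (14|19)=-1, (2|19)=-1; (−1)^{2·1·9}·(-1)^1·(-1)^2 = -1.
v=2: v_2(a)=0, v_2(b)=6; units ≡ 1, 5 (mod 8); ε·ε+αω+βω = 0·0+0·1+6·0 ≡ 0  ⇒  (a,b)_2 = +1.
v=37: a=37^3·(≡12), b=37^2·(≡17) mod 37; (12|37)=+1, (17|37)=-1; (−1)^{3·2·18}·(+1)^2·(-1)^3 = -1.
v=3: a=3^4·(≡2), b=3^0·(≡2) mod 3; (2|3)=-1, (2|3)=-1; (−1)^{4·0·1}·(-1)^0·(-1)^4 = +1.
v=∞: 2849 > 0 and -19 < 0  ⇒  (a,b)_∞ = +1.
|Ram(2849, -19)| = 2, even; anisotropic at {19, 37}.

[19, 37]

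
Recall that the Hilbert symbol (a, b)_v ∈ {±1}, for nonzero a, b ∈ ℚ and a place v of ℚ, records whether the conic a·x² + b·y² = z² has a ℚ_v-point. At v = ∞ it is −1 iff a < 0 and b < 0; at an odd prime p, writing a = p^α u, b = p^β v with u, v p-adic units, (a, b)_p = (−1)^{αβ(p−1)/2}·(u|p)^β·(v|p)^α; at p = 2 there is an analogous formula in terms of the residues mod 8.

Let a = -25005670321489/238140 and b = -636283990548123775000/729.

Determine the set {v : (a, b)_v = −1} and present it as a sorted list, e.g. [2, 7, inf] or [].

[3, 11, 13, inf]

(a, b) ≡ (-15, -24310) mod (ℚ^×)²; places V = {2, 3, 5, 7, 11, 13, 17, ∞}.
(a,b)_7: α=-2, u≡5; β=0, v≡4 (mod 7); (5|7)=-1, (4|7)=+1; sign (−1)^0·-1^0·+1^-2 = +1.
(a,b)_5: α=-1, u≡2; β=5, v≡3 (mod 5); (2|5)=-1, (3|5)=-1; sign (−1)^0·-1^5·-1^-1 = +1.
(a,b)_11: α=6, u≡8; β=9, v≡1 (mod 11); (8|11)=-1, (1|11)=+1; sign (−1)^0·-1^9·+1^6 = -1.
(a,b)_∞: sgn(-15)=−, sgn(-24310)=−, so -1.
(a,b)_2: α=-2, β=3; u≡1, v≡5 (mod 8); ε(u)ε(v)=0·0, αω(v)=-2·1, βω(u)=3·0; sum ≡ 0  ⇒  +1.
(a,b)_3: α=-5, u≡1; β=-6, v≡2 (mod 3); (1|3)=+1, (2|3)=-1; sign (−1)^0·+1^-6·-1^-5 = -1.
(a,b)_17: α=4, u≡2; β=3, v≡1 (mod 17); (2|17)=+1, (1|17)=+1; sign (−1)^0·+1^3·+1^4 = +1.
(a,b)_13: α=2, u≡8; β=3, v≡8 (mod 13); (8|13)=-1, (8|13)=-1; sign (−1)^0·-1^3·-1^2 = -1.
|Ram(-15, -24310)| = 4, even; anisotropic at {3, 11, 13, ∞}.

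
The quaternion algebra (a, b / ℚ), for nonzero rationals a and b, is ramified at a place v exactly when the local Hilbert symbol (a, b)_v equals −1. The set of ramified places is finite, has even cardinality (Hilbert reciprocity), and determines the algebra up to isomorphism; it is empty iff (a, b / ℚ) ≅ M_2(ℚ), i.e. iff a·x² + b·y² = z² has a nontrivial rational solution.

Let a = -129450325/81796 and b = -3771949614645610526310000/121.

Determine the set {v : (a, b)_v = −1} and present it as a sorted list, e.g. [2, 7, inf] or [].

Mod squares: a ≡ -17917, b ≡ -176111. Check v ∈ {∞, 2, 3, 5, 7, 11, 13, 17, 19, 23, 31, 41}.
v=23: a=23^1·(≡4), b=23^3·(≡1) mod 23; (4|23)=+1, (1|23)=+1; (−1)^{1·3·11}·(+1)^3·(+1)^1 = -1.
v=31: a=31^0·(≡7), b=31^1·(≡26) mod 31; (7|31)=+1, (26|31)=-1; (−1)^{0·1·15}·(+1)^1·(-1)^0 = +1.
v=3: a=3^0·(≡2), b=3^4·(≡1) mod 3; (2|3)=-1, (1|3)=+1; (−1)^{0·4·1}·(-1)^4·(+1)^0 = +1.
v=∞: -17917 < 0 and -176111 < 0  ⇒  (a,b)_∞ = -1.
v=5: a=5^2·(≡2), b=5^4·(≡4) mod 5; (2|5)=-1, (4|5)=+1; (−1)^{2·4·2}·(-1)^4·(+1)^2 = +1.
v=13: a=13^-2·(≡3), b=13^1·(≡9) mod 13; (3|13)=+1, (9|13)=+1; (−1)^{-2·1·6}·(+1)^1·(+1)^-2 = +1.
v=11: a=11^-2·(≡8), b=11^-2·(≡6) mod 11; (8|11)=-1, (6|11)=-1; (−1)^{-2·-2·5}·(-1)^-2·(-1)^-2 = +1.
v=19: a=19^1·(≡16), b=19^3·(≡12) mod 19; (16|19)=+1, (12|19)=-1; (−1)^{1·3·9}·(+1)^3·(-1)^1 = +1.
v=7: a=7^0·(≡3), b=7^2·(≡4) mod 7; (3|7)=-1, (4|7)=+1; (−1)^{0·2·3}·(-1)^2·(+1)^0 = +1.
v=41: a=41^1·(≡3), b=41^4·(≡33) mod 41; (3|41)=-1, (33|41)=+1; (−1)^{1·4·20}·(-1)^4·(+1)^1 = +1.
v=2: v_2(a)=-2, v_2(b)=4; units ≡ 3, 1 (mod 8); ε·ε+αω+βω = 1·0+-2·0+4·1 ≡ 0  ⇒  (a,b)_2 = +1.
v=17: a=17^2·(≡16), b=17^0·(≡1) mod 17; (16|17)=+1, (1|17)=+1; (−1)^{2·0·8}·(+1)^0·(+1)^2 = +1.
Ram(-17917, -176111) = {23, ∞}; no ℚ_23-point on the conic.

[23, inf]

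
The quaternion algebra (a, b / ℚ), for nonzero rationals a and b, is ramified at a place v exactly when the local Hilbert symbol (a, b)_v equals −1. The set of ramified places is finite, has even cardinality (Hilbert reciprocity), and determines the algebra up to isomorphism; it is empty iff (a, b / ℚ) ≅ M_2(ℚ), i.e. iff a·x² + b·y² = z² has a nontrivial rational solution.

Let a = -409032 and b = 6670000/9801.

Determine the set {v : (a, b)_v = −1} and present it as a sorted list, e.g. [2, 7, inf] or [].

[19, 23]

Mod squares: a ≡ -11362, b ≡ 667. Check v ∈ {∞, 2, 3, 5, 11, 13, 19, 23, 29}.
v=11: a=11^0·(≡3), b=11^-2·(≡10) mod 11; (3|11)=+1, (10|11)=-1; (−1)^{0·-2·5}·(+1)^-2·(-1)^0 = +1.
v=2: v_2(a)=3, v_2(b)=4; units ≡ 7, 3 (mod 8); ε·ε+αω+βω = 1·1+3·1+4·0 ≡ 0  ⇒  (a,b)_2 = +1.
v=19: a=19^1·(≡18), b=19^0·(≡15) mod 19; (18|19)=-1, (15|19)=-1; (−1)^{1·0·9}·(-1)^0·(-1)^1 = -1.
v=29: a=29^0·(≡13), b=29^1·(≡28) mod 29; (13|29)=+1, (28|29)=+1; (−1)^{0·1·14}·(+1)^1·(+1)^0 = +1.
v=∞: -11362 < 0 and 667 > 0  ⇒  (a,b)_∞ = +1.
v=13: a=13^1·(≡9), b=13^0·(≡1) mod 13; (9|13)=+1, (1|13)=+1; (−1)^{1·0·6}·(+1)^0·(+1)^1 = +1.
v=23: a=23^1·(≡18), b=23^1·(≡13) mod 23; (18|23)=+1, (13|23)=+1; (−1)^{1·1·11}·(+1)^1·(+1)^1 = -1.
v=5: a=5^0·(≡3), b=5^4·(≡2) mod 5; (3|5)=-1, (2|5)=-1; (−1)^{0·4·2}·(-1)^4·(-1)^0 = +1.
v=3: a=3^2·(≡2), b=3^-4·(≡1) mod 3; (2|3)=-1, (1|3)=+1; (−1)^{2·-4·1}·(-1)^-4·(+1)^2 = +1.
(-11362, 667 / ℚ) ramifies at {19, 23}: a division algebra.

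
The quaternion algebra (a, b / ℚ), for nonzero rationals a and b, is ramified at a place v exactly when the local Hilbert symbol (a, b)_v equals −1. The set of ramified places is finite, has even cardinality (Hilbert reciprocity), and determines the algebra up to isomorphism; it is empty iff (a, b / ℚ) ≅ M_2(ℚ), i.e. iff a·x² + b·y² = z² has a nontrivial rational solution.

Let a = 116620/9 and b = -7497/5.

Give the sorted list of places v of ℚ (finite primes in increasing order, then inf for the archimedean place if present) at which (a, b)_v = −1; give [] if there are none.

(a, b) ≡ (595, -85) mod (ℚ^×)²; places V = {2, 3, 5, 7, 17, ∞}.
(a,b)_∞: sgn(595)=+, sgn(-85)=−, so +1.
(a,b)_17: α=1, u≡1; β=1, v≡7 (mod 17); (1|17)=+1, (7|17)=-1; sign (−1)^0·+1^1·-1^1 = -1.
(a,b)_2: α=2, β=0; u≡3, v≡3 (mod 8); ε(u)ε(v)=1·1, αω(v)=2·1, βω(u)=0·1; sum ≡ 1  ⇒  -1.
(a,b)_7: α=3, u≡2; β=2, v≡3 (mod 7); (2|7)=+1, (3|7)=-1; sign (−1)^0·+1^2·-1^3 = -1.
(a,b)_5: α=1, u≡1; β=-1, v≡3 (mod 5); (1|5)=+1, (3|5)=-1; sign (−1)^0·+1^-1·-1^1 = -1.
(a,b)_3: α=-2, u≡1; β=2, v≡2 (mod 3); (1|3)=+1, (2|3)=-1; sign (−1)^0·+1^2·-1^-2 = +1.
|Ram(595, -85)| = 4, even; anisotropic at {2, 5, 7, 17}.

[2, 5, 7, 17]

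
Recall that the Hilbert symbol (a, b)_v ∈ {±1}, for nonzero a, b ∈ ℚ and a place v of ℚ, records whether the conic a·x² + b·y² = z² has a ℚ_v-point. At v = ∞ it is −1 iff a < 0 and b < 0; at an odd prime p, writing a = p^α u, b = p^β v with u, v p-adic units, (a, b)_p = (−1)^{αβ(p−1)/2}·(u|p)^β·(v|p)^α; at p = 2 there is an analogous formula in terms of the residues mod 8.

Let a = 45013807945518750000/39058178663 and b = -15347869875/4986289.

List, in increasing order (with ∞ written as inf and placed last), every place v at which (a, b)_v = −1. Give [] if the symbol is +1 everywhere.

Mod squares: a ≡ 69, b ≡ -20995. Check v ∈ {∞, 2, 3, 5, 7, 11, 13, 17, 19, 23, 29, 41}.
v=41: a=41^2·(≡6), b=41^0·(≡34) mod 41; (6|41)=-1, (34|41)=-1; (−1)^{2·0·20}·(-1)^0·(-1)^2 = +1.
v=17: a=17^2·(≡1), b=17^1·(≡7) mod 17; (1|17)=+1, (7|17)=-1; (−1)^{2·1·8}·(+1)^1·(-1)^2 = +1.
v=7: a=7^-4·(≡6), b=7^-2·(≡6) mod 7; (6|7)=-1, (6|7)=-1; (−1)^{-4·-2·3}·(-1)^-2·(-1)^-4 = +1.
v=2: v_2(a)=4, v_2(b)=0; units ≡ 5, 5 (mod 8); ε·ε+αω+βω = 0·0+4·1+0·1 ≡ 0  ⇒  (a,b)_2 = +1.
v=19: a=19^2·(≡12), b=19^3·(≡1) mod 19; (12|19)=-1, (1|19)=+1; (−1)^{2·3·9}·(-1)^3·(+1)^2 = -1.
v=29: a=29^-4·(≡10), b=29^-2·(≡24) mod 29; (10|29)=-1, (24|29)=+1; (−1)^{-4·-2·14}·(-1)^-2·(+1)^-4 = +1.
v=13: a=13^2·(≡12), b=13^1·(≡10) mod 13; (12|13)=+1, (10|13)=+1; (−1)^{2·1·6}·(+1)^1·(+1)^2 = +1.
v=∞: 69 > 0 and -20995 < 0  ⇒  (a,b)_∞ = +1.
v=5: a=5^8·(≡1), b=5^3·(≡4) mod 5; (1|5)=+1, (4|5)=+1; (−1)^{8·3·2}·(+1)^3·(+1)^8 = +1.
v=11: a=11^0·(≡4), b=11^-2·(≡1) mod 11; (4|11)=+1, (1|11)=+1; (−1)^{0·-2·5}·(+1)^-2·(+1)^0 = +1.
v=3: a=3^5·(≡2), b=3^4·(≡2) mod 3; (2|3)=-1, (2|3)=-1; (−1)^{5·4·1}·(-1)^4·(-1)^5 = -1.
v=23: a=23^-1·(≡1), b=23^0·(≡16) mod 23; (1|23)=+1, (16|23)=+1; (−1)^{-1·0·11}·(+1)^0·(+1)^-1 = +1.
(69, -20995 / ℚ) ramifies at {3, 19}: a division algebra.

[3, 19]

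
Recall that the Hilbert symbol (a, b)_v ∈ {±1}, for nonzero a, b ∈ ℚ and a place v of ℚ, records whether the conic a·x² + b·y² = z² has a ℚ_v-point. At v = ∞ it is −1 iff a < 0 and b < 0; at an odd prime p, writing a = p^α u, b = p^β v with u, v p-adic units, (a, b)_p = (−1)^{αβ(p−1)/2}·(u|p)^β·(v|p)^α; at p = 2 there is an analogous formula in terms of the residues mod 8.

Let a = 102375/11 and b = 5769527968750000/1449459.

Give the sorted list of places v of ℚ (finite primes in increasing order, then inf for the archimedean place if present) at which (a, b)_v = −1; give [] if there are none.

[11, 13]

Mod squares: a ≡ 5005, b ≡ 1001. Check v ∈ {∞, 2, 3, 5, 7, 11, 13}.
v=2: v_2(a)=0, v_2(b)=4; units ≡ 5, 1 (mod 8); ε·ε+αω+βω = 0·0+0·0+4·1 ≡ 0  ⇒  (a,b)_2 = +1.
v=5: a=5^3·(≡4), b=5^10·(≡1) mod 5; (4|5)=+1, (1|5)=+1; (−1)^{3·10·2}·(+1)^10·(+1)^3 = +1.
v=13: a=13^1·(≡8), b=13^3·(≡10) mod 13; (8|13)=-1, (10|13)=+1; (−1)^{1·3·6}·(-1)^3·(+1)^1 = -1.
v=3: a=3^2·(≡1), b=3^-2·(≡2) mod 3; (1|3)=+1, (2|3)=-1; (−1)^{2·-2·1}·(+1)^-2·(-1)^2 = +1.
v=∞: 5005 > 0 and 1001 > 0  ⇒  (a,b)_∞ = +1.
v=7: a=7^1·(≡4), b=7^5·(≡6) mod 7; (4|7)=+1, (6|7)=-1; (−1)^{1·5·3}·(+1)^5·(-1)^1 = +1.
v=11: a=11^-1·(≡9), b=11^-5·(≡9) mod 11; (9|11)=+1, (9|11)=+1; (−1)^{-1·-5·5}·(+1)^-5·(+1)^-1 = -1.
(5005, 1001 / ℚ) ramifies at {11, 13}: a division algebra.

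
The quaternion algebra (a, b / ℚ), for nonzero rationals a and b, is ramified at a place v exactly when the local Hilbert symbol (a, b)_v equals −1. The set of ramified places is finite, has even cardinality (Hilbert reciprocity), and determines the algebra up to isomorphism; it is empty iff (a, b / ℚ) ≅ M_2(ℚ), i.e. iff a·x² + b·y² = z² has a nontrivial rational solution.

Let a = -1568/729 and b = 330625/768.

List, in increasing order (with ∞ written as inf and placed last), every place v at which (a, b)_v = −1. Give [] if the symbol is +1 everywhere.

Mod squares: a ≡ -2, b ≡ 3. Check v ∈ {∞, 2, 3, 5, 7, 23}.
v=7: a=7^2·(≡3), b=7^0·(≡3) mod 7; (3|7)=-1, (3|7)=-1; (−1)^{2·0·3}·(-1)^0·(-1)^2 = +1.
v=5: a=5^0·(≡3), b=5^4·(≡3) mod 5; (3|5)=-1, (3|5)=-1; (−1)^{0·4·2}·(-1)^4·(-1)^0 = +1.
v=2: v_2(a)=5, v_2(b)=-8; units ≡ 7, 3 (mod 8); ε·ε+αω+βω = 1·1+5·1+-8·0 ≡ 0  ⇒  (a,b)_2 = +1.
v=23: a=23^0·(≡17), b=23^2·(≡3) mod 23; (17|23)=-1, (3|23)=+1; (−1)^{0·2·11}·(-1)^2·(+1)^0 = +1.
v=3: a=3^-6·(≡1), b=3^-1·(≡1) mod 3; (1|3)=+1, (1|3)=+1; (−1)^{-6·-1·1}·(+1)^-1·(+1)^-6 = +1.
v=∞: -2 < 0 and 3 > 0  ⇒  (a,b)_∞ = +1.
Ram(a, b) = ∅: the form -2·x² + 3·y² − z² is isotropic over every ℚ_v, so by Hasse–Minkowski it is isotropic over ℚ.

[]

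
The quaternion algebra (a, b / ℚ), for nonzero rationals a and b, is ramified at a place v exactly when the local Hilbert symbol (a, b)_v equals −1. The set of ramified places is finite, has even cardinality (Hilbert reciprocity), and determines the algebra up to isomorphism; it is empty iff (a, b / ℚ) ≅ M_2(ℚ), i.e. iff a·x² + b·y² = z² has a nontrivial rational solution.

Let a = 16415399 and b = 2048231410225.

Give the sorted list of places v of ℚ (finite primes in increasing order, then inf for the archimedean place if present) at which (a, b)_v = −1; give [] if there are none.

(a, b) ≡ (31031, 3289) mod (ℚ^×)²; places V = {2, 5, 7, 11, 13, 23, 31, ∞}.
(a,b)_2: α=0, β=0; u≡7, v≡1 (mod 8); ε(u)ε(v)=1·0, αω(v)=0·0, βω(u)=0·0; sum ≡ 0  ⇒  +1.
(a,b)_∞: sgn(31031)=+, sgn(3289)=+, so +1.
(a,b)_5: α=0, u≡4; β=2, v≡4 (mod 5); (4|5)=+1, (4|5)=+1; sign (−1)^0·+1^2·+1^0 = +1.
(a,b)_7: α=1, u≡1; β=2, v≡3 (mod 7); (1|7)=+1, (3|7)=-1; sign (−1)^0·+1^2·-1^1 = -1.
(a,b)_31: α=1, u≡18; β=2, v≡3 (mod 31); (18|31)=+1, (3|31)=-1; sign (−1)^0·+1^2·-1^1 = -1.
(a,b)_23: α=2, u≡4; β=3, v≡11 (mod 23); (4|23)=+1, (11|23)=-1; sign (−1)^0·+1^3·-1^2 = +1.
(a,b)_11: α=1, u≡5; β=1, v≡10 (mod 11); (5|11)=+1, (10|11)=-1; sign (−1)^1·+1^1·-1^1 = +1.
(a,b)_13: α=1, u≡7; β=1, v≡7 (mod 13); (7|13)=-1, (7|13)=-1; sign (−1)^0·-1^1·-1^1 = +1.
Ram(31031, 3289) = {7, 31}; no ℚ_7-point on the conic.

[7, 31]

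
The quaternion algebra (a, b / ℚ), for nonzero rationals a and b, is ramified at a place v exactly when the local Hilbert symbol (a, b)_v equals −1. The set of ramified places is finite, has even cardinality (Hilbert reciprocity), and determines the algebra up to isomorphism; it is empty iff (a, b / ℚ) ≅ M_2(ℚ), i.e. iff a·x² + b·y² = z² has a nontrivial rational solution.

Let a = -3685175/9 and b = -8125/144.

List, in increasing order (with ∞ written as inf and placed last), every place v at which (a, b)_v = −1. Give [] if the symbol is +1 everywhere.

Mod squares: a ≡ -147407, b ≡ -13. Check v ∈ {∞, 2, 3, 5, 13, 17, 23, 29}.
v=∞: -147407 < 0 and -13 < 0  ⇒  (a,b)_∞ = -1.
v=17: a=17^1·(≡1), b=17^0·(≡15) mod 17; (1|17)=+1, (15|17)=+1; (−1)^{1·0·8}·(+1)^0·(+1)^1 = +1.
v=23: a=23^1·(≡12), b=23^0·(≡22) mod 23; (12|23)=+1, (22|23)=-1; (−1)^{1·0·11}·(+1)^0·(-1)^1 = -1.
v=13: a=13^1·(≡9), b=13^1·(≡12) mod 13; (9|13)=+1, (12|13)=+1; (−1)^{1·1·6}·(+1)^1·(+1)^1 = +1.
v=29: a=29^1·(≡10), b=29^0·(≡5) mod 29; (10|29)=-1, (5|29)=+1; (−1)^{1·0·14}·(-1)^0·(+1)^1 = +1.
v=3: a=3^-2·(≡1), b=3^-2·(≡2) mod 3; (1|3)=+1, (2|3)=-1; (−1)^{-2·-2·1}·(+1)^-2·(-1)^-2 = +1.
v=2: v_2(a)=0, v_2(b)=-4; units ≡ 1, 3 (mod 8); ε·ε+αω+βω = 0·1+0·1+-4·0 ≡ 0  ⇒  (a,b)_2 = +1.
v=5: a=5^2·(≡2), b=5^4·(≡3) mod 5; (2|5)=-1, (3|5)=-1; (−1)^{2·4·2}·(-1)^4·(-1)^2 = +1.
|Ram(-147407, -13)| = 2, even; anisotropic at {23, ∞}.

[23, inf]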